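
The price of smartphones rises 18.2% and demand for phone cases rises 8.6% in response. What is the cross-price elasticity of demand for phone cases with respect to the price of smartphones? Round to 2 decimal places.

0.47

ε = (%ΔQ of phone cases) / (%ΔP of smartphones) = (8.6%) / (18.2%) ≈ 0.47.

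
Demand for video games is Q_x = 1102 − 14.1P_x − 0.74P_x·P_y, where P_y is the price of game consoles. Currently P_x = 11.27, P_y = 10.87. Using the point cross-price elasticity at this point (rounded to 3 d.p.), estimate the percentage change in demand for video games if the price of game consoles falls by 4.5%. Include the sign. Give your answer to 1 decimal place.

At P_x = 11.27, P_y = 10.87: Q_x = 852.439.
∂Q_x/∂P_y = -0.74P_x = -8.3398.
ε = (∂Q_x/∂P_y)(P_y/Q_x) = -8.3398 × 10.87/852.439 ≈ -0.106.
%ΔQ_x ≈ ε × %ΔP_y = -0.106 × (-4.5%) = 0.5%.

0.5%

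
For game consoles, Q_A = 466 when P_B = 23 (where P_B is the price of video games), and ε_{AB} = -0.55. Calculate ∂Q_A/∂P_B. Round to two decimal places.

-11.14

ε = (∂Q_A/∂P_B)·(P_B/Q_A) ⇒ ∂Q_A/∂P_B = ε·Q_A/P_B = -0.55 × 466/23 ≈ -11.14.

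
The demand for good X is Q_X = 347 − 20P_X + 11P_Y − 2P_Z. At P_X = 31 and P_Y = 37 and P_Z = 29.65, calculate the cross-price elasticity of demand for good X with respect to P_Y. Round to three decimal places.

5.448

At P_X = 31 and P_Y = 37 and P_Z = 29.65: Q_X = 74.7.
∂Q_X/∂P_Y = 11.
ε = (∂Q_X/∂P_Y)(P_Y/Q_X) = 11 × (37/74.7) ≈ 5.448.
Since ε > 0, good X and good Y are substitutes.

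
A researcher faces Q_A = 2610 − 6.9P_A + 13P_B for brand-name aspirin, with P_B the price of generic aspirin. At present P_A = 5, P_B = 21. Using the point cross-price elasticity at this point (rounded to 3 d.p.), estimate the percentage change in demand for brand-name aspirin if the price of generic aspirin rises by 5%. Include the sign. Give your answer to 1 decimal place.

0.5%

At P_A = 5, P_B = 21: Q_A = 2848.5.
∂Q_A/∂P_B = 13.
ε = (∂Q_A/∂P_B)(P_B/Q_A) = 13.0000 × 21/2848.5 ≈ 0.096.
%ΔQ_A ≈ ε × %ΔP_B = 0.096 × (5%) = 0.5%.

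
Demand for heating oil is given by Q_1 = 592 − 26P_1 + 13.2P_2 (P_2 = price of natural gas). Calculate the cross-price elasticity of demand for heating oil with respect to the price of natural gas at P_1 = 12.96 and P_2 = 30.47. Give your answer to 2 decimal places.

At P_1 = 12.96 and P_2 = 30.47: Q_1 = 657.244.
∂Q_1/∂P_2 = 13.2.
ε = (∂Q_1/∂P_2)(P_2/Q_1) = 13.2 × (30.47/657.244) ≈ 0.61.
Since ε > 0, heating oil and natural gas are substitutes.

0.61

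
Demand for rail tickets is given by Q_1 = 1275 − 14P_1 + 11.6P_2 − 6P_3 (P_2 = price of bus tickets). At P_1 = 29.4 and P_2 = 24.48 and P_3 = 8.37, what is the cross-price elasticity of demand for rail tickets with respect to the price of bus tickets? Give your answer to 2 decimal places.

At P_1 = 29.4 and P_2 = 24.48 and P_3 = 8.37: Q_1 = 1097.148.
∂Q_1/∂P_2 = 11.6.
ε = (∂Q_1/∂P_2)(P_2/Q_1) = 11.6 × (24.48/1097.148) ≈ 0.26.

0.26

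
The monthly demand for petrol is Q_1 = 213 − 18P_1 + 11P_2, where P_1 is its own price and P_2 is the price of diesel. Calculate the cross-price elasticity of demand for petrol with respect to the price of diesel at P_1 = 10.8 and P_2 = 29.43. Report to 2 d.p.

At P_1 = 10.8 and P_2 = 29.43: Q_1 = 342.33.
∂Q_1/∂P_2 = 11.
ε = (∂Q_1/∂P_2)(P_2/Q_1) = 11 × (29.43/342.33) ≈ 0.95.

0.95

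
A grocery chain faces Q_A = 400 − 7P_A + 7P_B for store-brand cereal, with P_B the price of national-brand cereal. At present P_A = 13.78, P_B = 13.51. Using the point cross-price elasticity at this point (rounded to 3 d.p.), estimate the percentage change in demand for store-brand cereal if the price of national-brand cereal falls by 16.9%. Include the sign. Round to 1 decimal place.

At P_A = 13.78, P_B = 13.51: Q_A = 398.11.
∂Q_A/∂P_B = 7.
ε = (∂Q_A/∂P_B)(P_B/Q_A) = 7.0000 × 13.51/398.11 ≈ 0.238.
%ΔQ_A ≈ ε × %ΔP_B = 0.238 × (-16.9%) = -4.0%.

-4.0%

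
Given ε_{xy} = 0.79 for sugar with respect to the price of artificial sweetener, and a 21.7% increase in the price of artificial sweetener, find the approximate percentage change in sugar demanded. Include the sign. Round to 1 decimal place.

%ΔQ ≈ ε × %ΔP of artificial sweetener = 0.79 × (21.7%) = 17.1%.

17.1%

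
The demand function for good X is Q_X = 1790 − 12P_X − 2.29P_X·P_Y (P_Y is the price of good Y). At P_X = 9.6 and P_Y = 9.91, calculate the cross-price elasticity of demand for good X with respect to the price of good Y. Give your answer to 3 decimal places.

At P_X = 9.6 and P_Y = 9.91: Q_X = 1456.939.
∂Q_X/∂P_Y = -2.29P_X = -2.29(9.6) = -21.9840.
ε = (∂Q_X/∂P_Y)(P_Y/Q_X) = -21.9840 × (9.91/1456.939) ≈ -0.150.

-0.150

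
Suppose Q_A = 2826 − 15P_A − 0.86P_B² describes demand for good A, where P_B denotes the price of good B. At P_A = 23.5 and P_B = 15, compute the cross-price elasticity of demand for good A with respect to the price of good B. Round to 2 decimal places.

-0.17

At P_A = 23.5 and P_B = 15: Q_A = 2280.
∂Q_A/∂P_B = -1.72P_B = -1.72(15) = -25.8000.
ε = (∂Q_A/∂P_B)(P_B/Q_A) = -25.8000 × (15/2280) ≈ -0.17.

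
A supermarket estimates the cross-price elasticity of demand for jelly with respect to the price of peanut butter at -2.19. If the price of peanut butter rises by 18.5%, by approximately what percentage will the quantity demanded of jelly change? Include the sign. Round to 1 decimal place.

%ΔQ ≈ ε × %ΔP of peanut butter = -2.19 × (18.5%) = -40.5%.
Demand for jelly falls by about 40.5%.

-40.5%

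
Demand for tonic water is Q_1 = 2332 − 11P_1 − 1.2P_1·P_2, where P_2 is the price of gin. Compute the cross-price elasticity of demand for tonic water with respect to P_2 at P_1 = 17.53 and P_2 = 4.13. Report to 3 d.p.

-0.042

At P_1 = 17.53 and P_2 = 4.13: Q_1 = 2052.291.
∂Q_1/∂P_2 = -1.2P_1 = -1.2(17.53) = -21.0360.
ε = (∂Q_1/∂P_2)(P_2/Q_1) = -21.0360 × (4.13/2052.291) ≈ -0.042.
ε < 0: complements.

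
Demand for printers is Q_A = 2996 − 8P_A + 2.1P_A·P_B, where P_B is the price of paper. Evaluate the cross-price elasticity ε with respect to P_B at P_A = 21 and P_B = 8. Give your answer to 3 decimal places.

0.111

At P_A = 21 and P_B = 8: Q_A = 3180.8.
∂Q_A/∂P_B = 2.1P_A = 2.1(21) = 44.1000.
ε = (∂Q_A/∂P_B)(P_B/Q_A) = 44.1000 × (8/3180.8) ≈ 0.111.
ε > 0: substitutes.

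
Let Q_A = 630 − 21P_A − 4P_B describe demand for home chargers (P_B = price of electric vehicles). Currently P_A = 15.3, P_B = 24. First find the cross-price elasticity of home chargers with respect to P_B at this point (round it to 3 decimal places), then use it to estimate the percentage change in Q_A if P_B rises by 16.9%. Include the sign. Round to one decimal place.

-7.6%

At P_A = 15.3, P_B = 24: Q_A = 212.7.
∂Q_A/∂P_B = -4.
ε = (∂Q_A/∂P_B)(P_B/Q_A) = -4.0000 × 24/212.7 ≈ -0.451.
%ΔQ_A ≈ ε × %ΔP_B = -0.451 × (16.9%) = -7.6%.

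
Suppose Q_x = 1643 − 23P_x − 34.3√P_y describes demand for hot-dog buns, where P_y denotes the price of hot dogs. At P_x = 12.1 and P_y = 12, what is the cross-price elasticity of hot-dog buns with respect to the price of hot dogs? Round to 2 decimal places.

At P_x = 12.1 and P_y = 12: Q_x = 1245.881.
∂Q_x/∂P_y = -34.3/(2√P_y) = -34.3/(2√12) = -4.9508.
ε = (∂Q_x/∂P_y)(P_y/Q_x) = -4.9508 × (12/1245.881) ≈ -0.05.

-0.05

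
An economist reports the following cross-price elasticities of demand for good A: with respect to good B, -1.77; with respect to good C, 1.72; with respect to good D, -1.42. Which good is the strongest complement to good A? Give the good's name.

Complements have ε < 0. The most negative value is -1.77 (good B).

good B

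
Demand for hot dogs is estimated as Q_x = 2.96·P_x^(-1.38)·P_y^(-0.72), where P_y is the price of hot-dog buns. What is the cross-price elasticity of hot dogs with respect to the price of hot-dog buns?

In a log-linear (constant-elasticity) demand function, the coefficient on the exponent of P_y is the cross-price elasticity.
ε = -0.72. Negative, so hot dogs and hot-dog buns are complements.

-0.72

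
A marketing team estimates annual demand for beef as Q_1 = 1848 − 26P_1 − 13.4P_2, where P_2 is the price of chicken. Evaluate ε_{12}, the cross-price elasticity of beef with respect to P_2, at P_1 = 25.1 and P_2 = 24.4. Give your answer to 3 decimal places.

-0.376

At P_1 = 25.1 and P_2 = 24.4: Q_1 = 868.44.
∂Q_1/∂P_2 = -13.4.
ε = (∂Q_1/∂P_2)(P_2/Q_1) = -13.4 × (24.4/868.44) ≈ -0.376.
Since ε < 0, beef and chicken are complements.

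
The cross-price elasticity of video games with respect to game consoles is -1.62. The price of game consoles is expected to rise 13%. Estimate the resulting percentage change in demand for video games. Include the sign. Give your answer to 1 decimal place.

%ΔQ ≈ ε × %ΔP of game consoles = -1.62 × (13%) = -21.1%.

-21.1%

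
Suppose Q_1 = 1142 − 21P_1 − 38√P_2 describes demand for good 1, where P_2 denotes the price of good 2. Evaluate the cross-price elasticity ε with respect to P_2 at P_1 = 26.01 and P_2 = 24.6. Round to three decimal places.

At P_1 = 26.01 and P_2 = 24.6: Q_1 = 407.316.
∂Q_1/∂P_2 = -38/(2√P_2) = -38/(2√24.6) = -3.8308.
ε = (∂Q_1/∂P_2)(P_2/Q_1) = -3.8308 × (24.6/407.316) ≈ -0.231.

-0.231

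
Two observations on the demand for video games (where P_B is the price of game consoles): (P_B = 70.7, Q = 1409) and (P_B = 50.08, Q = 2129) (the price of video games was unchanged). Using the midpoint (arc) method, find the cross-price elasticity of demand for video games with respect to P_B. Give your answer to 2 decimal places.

ΔQ_A = 2129 − 1409 = 720; ΔP_B = 50.08 − 70.7 = -20.62.
Midpoints: Q̄_A = 1769.0, P̄_B = 60.39.
ε = (ΔQ_A/Q̄_A)/(ΔP_B/P̄_B) = (720/1769.0)/(-20.62/60.39) ≈ -1.19.

-1.19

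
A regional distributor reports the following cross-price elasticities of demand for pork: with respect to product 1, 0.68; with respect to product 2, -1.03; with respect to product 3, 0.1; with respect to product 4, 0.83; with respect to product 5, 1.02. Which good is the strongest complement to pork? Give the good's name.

product 2

Complements have ε < 0. The most negative value is -1.03 (product 2).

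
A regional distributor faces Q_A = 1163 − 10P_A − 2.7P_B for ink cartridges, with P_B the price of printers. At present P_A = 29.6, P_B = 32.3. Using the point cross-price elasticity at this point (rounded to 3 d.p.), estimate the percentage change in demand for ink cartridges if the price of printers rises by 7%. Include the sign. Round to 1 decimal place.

At P_A = 29.6, P_B = 32.3: Q_A = 779.79.
∂Q_A/∂P_B = -2.7.
ε = (∂Q_A/∂P_B)(P_B/Q_A) = -2.7000 × 32.3/779.79 ≈ -0.112.
%ΔQ_A ≈ ε × %ΔP_B = -0.112 × (7%) = -0.8%.

-0.8%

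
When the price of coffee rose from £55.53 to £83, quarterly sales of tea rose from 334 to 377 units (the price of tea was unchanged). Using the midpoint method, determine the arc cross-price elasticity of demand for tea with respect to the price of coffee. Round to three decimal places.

ΔQ_A = 377 − 334 = 43; ΔP_B = 83 − 55.53 = 27.47.
Midpoints: Q̄_A = 355.5, P̄_B = 69.27.
ε = (ΔQ_A/Q̄_A)/(ΔP_B/P̄_B) = (43/355.5)/(27.47/69.27) ≈ 0.305.

0.305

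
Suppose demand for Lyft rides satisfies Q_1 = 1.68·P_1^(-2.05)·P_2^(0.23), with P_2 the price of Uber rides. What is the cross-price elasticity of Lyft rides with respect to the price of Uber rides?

0.23

In a log-linear (constant-elasticity) demand function, the coefficient on the exponent of P_2 is the cross-price elasticity.
ε = 0.23. Positive, so Lyft rides and Uber rides are substitutes.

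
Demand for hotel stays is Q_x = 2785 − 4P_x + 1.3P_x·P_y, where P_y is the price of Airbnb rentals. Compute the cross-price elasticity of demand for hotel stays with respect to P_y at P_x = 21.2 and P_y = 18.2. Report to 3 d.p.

0.157

At P_x = 21.2 and P_y = 18.2: Q_x = 3201.792.
∂Q_x/∂P_y = 1.3P_x = 1.3(21.2) = 27.5600.
ε = (∂Q_x/∂P_y)(P_y/Q_x) = 27.5600 × (18.2/3201.792) ≈ 0.157.
ε > 0: substitutes.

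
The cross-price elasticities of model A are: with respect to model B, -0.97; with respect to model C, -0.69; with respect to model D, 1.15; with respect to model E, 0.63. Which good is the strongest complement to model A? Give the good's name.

Complements have ε < 0. The most negative value is -0.97 (model B).

model B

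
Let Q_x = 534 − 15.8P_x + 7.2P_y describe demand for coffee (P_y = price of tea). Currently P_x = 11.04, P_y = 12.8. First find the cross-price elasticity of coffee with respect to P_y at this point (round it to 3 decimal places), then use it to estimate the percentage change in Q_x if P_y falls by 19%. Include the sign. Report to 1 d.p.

At P_x = 11.04, P_y = 12.8: Q_x = 451.728.
∂Q_x/∂P_y = 7.2.
ε = (∂Q_x/∂P_y)(P_y/Q_x) = 7.2000 × 12.8/451.728 ≈ 0.204.
%ΔQ_x ≈ ε × %ΔP_y = 0.204 × (-19%) = -3.9%.

-3.9%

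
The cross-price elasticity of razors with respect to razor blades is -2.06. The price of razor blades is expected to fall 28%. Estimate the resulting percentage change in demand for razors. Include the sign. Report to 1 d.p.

57.7%

%ΔQ ≈ ε × %ΔP of razor blades = -2.06 × (-28%) = 57.7%.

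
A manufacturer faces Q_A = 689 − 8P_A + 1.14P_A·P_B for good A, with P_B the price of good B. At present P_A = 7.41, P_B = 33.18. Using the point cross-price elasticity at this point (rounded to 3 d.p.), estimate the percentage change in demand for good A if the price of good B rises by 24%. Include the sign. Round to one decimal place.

At P_A = 7.41, P_B = 33.18: Q_A = 910.005.
∂Q_A/∂P_B = 1.14P_A = 8.4474.
ε = (∂Q_A/∂P_B)(P_B/Q_A) = 8.4474 × 33.18/910.005 ≈ 0.308.
%ΔQ_A ≈ ε × %ΔP_B = 0.308 × (24%) = 7.4%.

7.4%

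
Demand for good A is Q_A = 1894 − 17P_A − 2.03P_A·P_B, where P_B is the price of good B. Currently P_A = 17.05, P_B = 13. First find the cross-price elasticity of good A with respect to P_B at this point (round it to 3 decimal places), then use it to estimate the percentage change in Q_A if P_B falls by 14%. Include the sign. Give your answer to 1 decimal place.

5.5%

At P_A = 17.05, P_B = 13: Q_A = 1154.201.
∂Q_A/∂P_B = -2.03P_A = -34.6115.
ε = (∂Q_A/∂P_B)(P_B/Q_A) = -34.6115 × 13/1154.201 ≈ -0.390.
%ΔQ_A ≈ ε × %ΔP_B = -0.390 × (-14%) = 5.5%.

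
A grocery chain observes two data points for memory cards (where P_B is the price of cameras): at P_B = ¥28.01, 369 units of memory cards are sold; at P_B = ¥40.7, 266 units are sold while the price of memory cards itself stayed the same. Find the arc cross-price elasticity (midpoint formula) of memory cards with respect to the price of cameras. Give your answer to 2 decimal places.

ΔQ_A = 266 − 369 = -103; ΔP_B = 40.7 − 28.01 = 12.69.
Midpoints: Q̄_A = 317.5, P̄_B = 34.36.
ε = (ΔQ_A/Q̄_A)/(ΔP_B/P̄_B) = (-103/317.5)/(12.69/34.36) ≈ -0.88.

-0.88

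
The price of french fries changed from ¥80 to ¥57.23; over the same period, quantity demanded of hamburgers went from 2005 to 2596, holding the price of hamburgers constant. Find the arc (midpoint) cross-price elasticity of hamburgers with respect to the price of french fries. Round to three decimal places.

ΔQ_A = 2596 − 2005 = 591; ΔP_B = 57.23 − 80 = -22.77.
Midpoints: Q̄_A = 2300.5, P̄_B = 68.61.
ε = (ΔQ_A/Q̄_A)/(ΔP_B/P̄_B) = (591/2300.5)/(-22.77/68.61) ≈ -0.774.

-0.774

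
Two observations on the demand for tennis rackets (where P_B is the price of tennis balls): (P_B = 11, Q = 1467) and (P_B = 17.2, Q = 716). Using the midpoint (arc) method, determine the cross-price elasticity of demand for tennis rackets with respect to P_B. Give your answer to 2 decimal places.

ΔQ_A = 716 − 1467 = -751; ΔP_B = 17.2 − 11 = 6.2.
Midpoints: Q̄_A = 1091.5, P̄_B = 14.10.
ε = (ΔQ_A/Q̄_A)/(ΔP_B/P̄_B) = (-751/1091.5)/(6.2/14.10) ≈ -1.56.

-1.56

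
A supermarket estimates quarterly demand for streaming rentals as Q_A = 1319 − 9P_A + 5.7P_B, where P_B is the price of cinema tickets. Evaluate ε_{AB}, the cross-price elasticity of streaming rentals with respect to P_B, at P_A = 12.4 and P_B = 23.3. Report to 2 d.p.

At P_A = 12.4 and P_B = 23.3: Q_A = 1340.21.
∂Q_A/∂P_B = 5.7.
ε = (∂Q_A/∂P_B)(P_B/Q_A) = 5.7 × (23.3/1340.21) ≈ 0.10.

0.10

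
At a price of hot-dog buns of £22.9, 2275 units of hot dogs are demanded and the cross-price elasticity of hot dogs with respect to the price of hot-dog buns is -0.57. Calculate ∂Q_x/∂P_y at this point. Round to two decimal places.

-56.63

ε = (∂Q_x/∂P_y)·(P_y/Q_x) ⇒ ∂Q_x/∂P_y = ε·Q_x/P_y = -0.57 × 2275/22.9 ≈ -56.63.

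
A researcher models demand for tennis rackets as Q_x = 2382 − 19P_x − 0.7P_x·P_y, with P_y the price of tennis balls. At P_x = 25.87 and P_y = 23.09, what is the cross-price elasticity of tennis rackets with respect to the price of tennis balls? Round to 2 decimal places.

At P_x = 25.87 and P_y = 23.09: Q_x = 1472.333.
∂Q_x/∂P_y = -0.7P_x = -0.7(25.87) = -18.1090.
ε = (∂Q_x/∂P_y)(P_y/Q_x) = -18.1090 × (23.09/1472.333) ≈ -0.28.

-0.28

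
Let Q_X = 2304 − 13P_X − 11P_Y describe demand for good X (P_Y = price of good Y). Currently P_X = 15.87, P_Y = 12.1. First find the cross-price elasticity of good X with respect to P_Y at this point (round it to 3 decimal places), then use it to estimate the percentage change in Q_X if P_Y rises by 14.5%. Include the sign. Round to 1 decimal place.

At P_X = 15.87, P_Y = 12.1: Q_X = 1964.59.
∂Q_X/∂P_Y = -11.
ε = (∂Q_X/∂P_Y)(P_Y/Q_X) = -11.0000 × 12.1/1964.59 ≈ -0.068.
%ΔQ_X ≈ ε × %ΔP_Y = -0.068 × (14.5%) = -1.0%.

-1.0%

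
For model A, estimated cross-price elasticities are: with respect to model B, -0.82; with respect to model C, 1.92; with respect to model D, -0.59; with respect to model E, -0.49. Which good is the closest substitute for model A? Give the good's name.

Substitutes have ε > 0. Among the positive values, 1.92 (model C) is largest.

model C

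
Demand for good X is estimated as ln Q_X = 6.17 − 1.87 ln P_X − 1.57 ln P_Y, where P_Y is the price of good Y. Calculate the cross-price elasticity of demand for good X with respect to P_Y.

In a log-linear (constant-elasticity) demand function, the coefficient on ln P_Y is the cross-price elasticity.
ε = -1.57. Negative, so good X and good Y are complements.

-1.57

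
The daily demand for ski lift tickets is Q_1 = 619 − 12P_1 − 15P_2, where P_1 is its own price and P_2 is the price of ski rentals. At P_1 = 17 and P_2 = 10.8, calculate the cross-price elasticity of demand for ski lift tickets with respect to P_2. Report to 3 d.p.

At P_1 = 17 and P_2 = 10.8: Q_1 = 253.
∂Q_1/∂P_2 = -15.
ε = (∂Q_1/∂P_2)(P_2/Q_1) = -15 × (10.8/253) ≈ -0.640.

-0.640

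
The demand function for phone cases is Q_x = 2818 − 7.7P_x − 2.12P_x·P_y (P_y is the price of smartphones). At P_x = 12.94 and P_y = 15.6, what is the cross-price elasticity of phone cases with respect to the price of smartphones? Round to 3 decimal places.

At P_x = 12.94 and P_y = 15.6: Q_x = 2290.410.
∂Q_x/∂P_y = -2.12P_x = -2.12(12.94) = -27.4328.
ε = (∂Q_x/∂P_y)(P_y/Q_x) = -27.4328 × (15.6/2290.410) ≈ -0.187.
ε < 0: complements.

-0.187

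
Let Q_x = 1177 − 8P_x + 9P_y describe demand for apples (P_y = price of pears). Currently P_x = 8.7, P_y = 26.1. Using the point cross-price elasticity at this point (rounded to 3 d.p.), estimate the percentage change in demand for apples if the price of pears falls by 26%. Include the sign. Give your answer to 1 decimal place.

-4.6%

At P_x = 8.7, P_y = 26.1: Q_x = 1342.3.
∂Q_x/∂P_y = 9.
ε = (∂Q_x/∂P_y)(P_y/Q_x) = 9.0000 × 26.1/1342.3 ≈ 0.175.
%ΔQ_x ≈ ε × %ΔP_y = 0.175 × (-26%) = -4.6%.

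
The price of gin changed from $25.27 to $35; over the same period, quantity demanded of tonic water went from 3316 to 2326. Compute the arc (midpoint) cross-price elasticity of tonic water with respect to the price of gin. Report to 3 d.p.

-1.087

ΔQ_A = 2326 − 3316 = -990; ΔP_B = 35 − 25.27 = 9.73.
Midpoints: Q̄_A = 2821.0, P̄_B = 30.13.
ε = (ΔQ_A/Q̄_A)/(ΔP_B/P̄_B) = (-990/2821.0)/(9.73/30.13) ≈ -1.087.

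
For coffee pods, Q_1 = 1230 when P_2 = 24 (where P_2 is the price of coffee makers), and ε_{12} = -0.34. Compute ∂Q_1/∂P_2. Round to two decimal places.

ε = (∂Q_1/∂P_2)·(P_2/Q_1) ⇒ ∂Q_1/∂P_2 = ε·Q_1/P_2 = -0.34 × 1230/24 ≈ -17.43.

-17.43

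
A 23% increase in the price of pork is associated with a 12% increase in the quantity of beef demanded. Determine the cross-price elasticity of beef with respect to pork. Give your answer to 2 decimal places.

ε = (%ΔQ of beef) / (%ΔP of pork) = (12%) / (23%) ≈ 0.52.
Positive cross-price elasticity: substitutes.

0.52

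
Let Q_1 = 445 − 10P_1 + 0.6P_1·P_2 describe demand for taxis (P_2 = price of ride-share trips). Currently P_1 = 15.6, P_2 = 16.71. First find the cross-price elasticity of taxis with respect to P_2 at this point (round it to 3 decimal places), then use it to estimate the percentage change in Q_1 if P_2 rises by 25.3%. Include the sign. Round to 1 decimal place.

8.9%

At P_1 = 15.6, P_2 = 16.71: Q_1 = 445.406.
∂Q_1/∂P_2 = 0.6P_1 = 9.3600.
ε = (∂Q_1/∂P_2)(P_2/Q_1) = 9.3600 × 16.71/445.406 ≈ 0.351.
%ΔQ_1 ≈ ε × %ΔP_2 = 0.351 × (25.3%) = 8.9%.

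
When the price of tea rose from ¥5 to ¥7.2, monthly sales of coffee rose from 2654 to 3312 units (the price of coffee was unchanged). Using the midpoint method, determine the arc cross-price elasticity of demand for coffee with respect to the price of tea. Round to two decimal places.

ΔQ_A = 3312 − 2654 = 658; ΔP_B = 7.2 − 5 = 2.2.
Midpoints: Q̄_A = 2983.0, P̄_B = 6.10.
ε = (ΔQ_A/Q̄_A)/(ΔP_B/P̄_B) = (658/2983.0)/(2.2/6.10) ≈ 0.61.
ε > 0: coffee and tea are substitutes.

0.61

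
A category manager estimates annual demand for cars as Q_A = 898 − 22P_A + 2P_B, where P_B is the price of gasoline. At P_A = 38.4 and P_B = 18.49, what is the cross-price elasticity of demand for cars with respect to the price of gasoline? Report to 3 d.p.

0.410

At P_A = 38.4 and P_B = 18.49: Q_A = 90.18.
∂Q_A/∂P_B = 2.
ε = (∂Q_A/∂P_B)(P_B/Q_A) = 2 × (18.49/90.18) ≈ 0.410.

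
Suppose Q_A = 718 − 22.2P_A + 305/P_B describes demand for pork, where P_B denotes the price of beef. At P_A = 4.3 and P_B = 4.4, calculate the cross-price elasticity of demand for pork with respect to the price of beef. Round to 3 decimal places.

At P_A = 4.3 and P_B = 4.4: Q_A = 691.858.
∂Q_A/∂P_B = −305/P_B² = -15.7541.
ε = (∂Q_A/∂P_B)(P_B/Q_A) = -15.7541 × (4.4/691.858) ≈ -0.100.

-0.100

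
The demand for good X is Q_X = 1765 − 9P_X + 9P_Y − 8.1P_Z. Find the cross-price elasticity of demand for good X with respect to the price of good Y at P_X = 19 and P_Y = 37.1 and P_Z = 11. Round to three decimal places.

At P_X = 19 and P_Y = 37.1 and P_Z = 11: Q_X = 1838.8.
∂Q_X/∂P_Y = 9.
ε = (∂Q_X/∂P_Y)(P_Y/Q_X) = 9 × (37.1/1838.8) ≈ 0.182.

0.182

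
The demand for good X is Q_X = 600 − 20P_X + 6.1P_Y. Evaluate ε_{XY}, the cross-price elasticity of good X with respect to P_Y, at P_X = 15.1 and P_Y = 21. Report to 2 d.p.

0.30

At P_X = 15.1 and P_Y = 21: Q_X = 426.1.
∂Q_X/∂P_Y = 6.1.
ε = (∂Q_X/∂P_Y)(P_Y/Q_X) = 6.1 × (21/426.1) ≈ 0.30.
Since ε > 0, good X and good Y are substitutes.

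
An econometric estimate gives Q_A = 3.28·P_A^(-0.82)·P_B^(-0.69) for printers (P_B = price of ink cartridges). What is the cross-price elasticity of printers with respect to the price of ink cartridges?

In a log-linear (constant-elasticity) demand function, the coefficient on the exponent of P_B is the cross-price elasticity.
ε = -0.69. Negative, so printers and ink cartridges are complements.

-0.69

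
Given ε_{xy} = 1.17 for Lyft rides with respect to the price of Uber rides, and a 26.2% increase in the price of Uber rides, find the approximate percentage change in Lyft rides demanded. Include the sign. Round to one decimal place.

%ΔQ ≈ ε × %ΔP of Uber rides = 1.17 × (26.2%) = 30.7%.

30.7%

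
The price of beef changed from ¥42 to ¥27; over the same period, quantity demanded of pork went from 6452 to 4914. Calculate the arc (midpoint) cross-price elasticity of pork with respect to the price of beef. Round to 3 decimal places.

0.622

ΔQ_A = 4914 − 6452 = -1538; ΔP_B = 27 − 42 = -15.
Midpoints: Q̄_A = 5683.0, P̄_B = 34.50.
ε = (ΔQ_A/Q̄_A)/(ΔP_B/P̄_B) = (-1538/5683.0)/(-15/34.50) ≈ 0.622.
ε > 0: pork and beef are substitutes.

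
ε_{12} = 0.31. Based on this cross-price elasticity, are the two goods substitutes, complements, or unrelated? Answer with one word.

substitutes

ε = 0.31 > 0, so a higher price of good 2 raises demand for good 1: substitutes.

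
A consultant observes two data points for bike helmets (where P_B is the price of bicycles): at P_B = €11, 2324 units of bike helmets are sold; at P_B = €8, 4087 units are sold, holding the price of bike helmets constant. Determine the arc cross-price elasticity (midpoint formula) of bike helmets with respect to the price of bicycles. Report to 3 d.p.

-1.742

ΔQ_A = 4087 − 2324 = 1763; ΔP_B = 8 − 11 = -3.
Midpoints: Q̄_A = 3205.5, P̄_B = 9.50.
ε = (ΔQ_A/Q̄_A)/(ΔP_B/P̄_B) = (1763/3205.5)/(-3/9.50) ≈ -1.742.
ε < 0: bike helmets and bicycles are complements.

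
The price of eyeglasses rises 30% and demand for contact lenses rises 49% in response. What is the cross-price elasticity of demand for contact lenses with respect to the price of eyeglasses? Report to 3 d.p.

1.633

ε = (%ΔQ of contact lenses) / (%ΔP of eyeglasses) = (49%) / (30%) ≈ 1.633.
Positive cross-price elasticity: substitutes.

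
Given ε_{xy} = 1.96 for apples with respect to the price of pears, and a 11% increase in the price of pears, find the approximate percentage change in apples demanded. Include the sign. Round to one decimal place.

%ΔQ ≈ ε × %ΔP of pears = 1.96 × (11%) = 21.6%.
Demand for apples rises by about 21.6%.

21.6%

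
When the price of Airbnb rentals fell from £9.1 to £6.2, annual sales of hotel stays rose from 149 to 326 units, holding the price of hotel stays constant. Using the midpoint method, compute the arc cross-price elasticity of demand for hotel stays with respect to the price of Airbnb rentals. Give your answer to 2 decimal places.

-1.97

ΔQ_A = 326 − 149 = 177; ΔP_B = 6.2 − 9.1 = -2.9.
Midpoints: Q̄_A = 237.5, P̄_B = 7.65.
ε = (ΔQ_A/Q̄_A)/(ΔP_B/P̄_B) = (177/237.5)/(-2.9/7.65) ≈ -1.97.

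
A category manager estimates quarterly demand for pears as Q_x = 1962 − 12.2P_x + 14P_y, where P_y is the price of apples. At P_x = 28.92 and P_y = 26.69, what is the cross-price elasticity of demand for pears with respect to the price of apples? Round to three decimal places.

0.188

At P_x = 28.92 and P_y = 26.69: Q_x = 1982.836.
∂Q_x/∂P_y = 14.
ε = (∂Q_x/∂P_y)(P_y/Q_x) = 14 × (26.69/1982.836) ≈ 0.188.
Since ε > 0, pears and apples are substitutes.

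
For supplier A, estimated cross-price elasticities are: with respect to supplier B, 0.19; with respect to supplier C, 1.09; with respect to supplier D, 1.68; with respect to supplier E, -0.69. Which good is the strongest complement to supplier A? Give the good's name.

Complements have ε < 0. The most negative value is -0.69 (supplier E).

supplier E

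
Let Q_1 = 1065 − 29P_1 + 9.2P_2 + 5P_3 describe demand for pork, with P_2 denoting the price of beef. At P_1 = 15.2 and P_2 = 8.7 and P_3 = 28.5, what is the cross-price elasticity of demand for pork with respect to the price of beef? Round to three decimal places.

At P_1 = 15.2 and P_2 = 8.7 and P_3 = 28.5: Q_1 = 846.74.
∂Q_1/∂P_2 = 9.2.
ε = (∂Q_1/∂P_2)(P_2/Q_1) = 9.2 × (8.7/846.74) ≈ 0.095.
Since ε > 0, pork and beef are substitutes.

0.095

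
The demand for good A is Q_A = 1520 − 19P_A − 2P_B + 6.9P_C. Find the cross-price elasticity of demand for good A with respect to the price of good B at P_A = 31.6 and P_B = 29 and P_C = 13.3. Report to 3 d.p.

-0.061

At P_A = 31.6 and P_B = 29 and P_C = 13.3: Q_A = 953.37.
∂Q_A/∂P_B = -2.
ε = (∂Q_A/∂P_B)(P_B/Q_A) = -2 × (29/953.37) ≈ -0.061.
Since ε < 0, good A and good B are complements.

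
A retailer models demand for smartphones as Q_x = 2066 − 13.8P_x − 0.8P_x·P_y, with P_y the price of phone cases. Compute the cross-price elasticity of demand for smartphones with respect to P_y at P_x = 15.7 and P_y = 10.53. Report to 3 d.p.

At P_x = 15.7 and P_y = 10.53: Q_x = 1717.083.
∂Q_x/∂P_y = -0.8P_x = -0.8(15.7) = -12.5600.
ε = (∂Q_x/∂P_y)(P_y/Q_x) = -12.5600 × (10.53/1717.083) ≈ -0.077.

-0.077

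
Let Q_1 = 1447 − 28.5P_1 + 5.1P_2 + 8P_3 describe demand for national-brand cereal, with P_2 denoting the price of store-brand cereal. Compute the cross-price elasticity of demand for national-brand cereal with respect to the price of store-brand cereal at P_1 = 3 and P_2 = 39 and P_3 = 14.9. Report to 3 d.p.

0.118

At P_1 = 3 and P_2 = 39 and P_3 = 14.9: Q_1 = 1679.6.
∂Q_1/∂P_2 = 5.1.
ε = (∂Q_1/∂P_2)(P_2/Q_1) = 5.1 × (39/1679.6) ≈ 0.118.
Since ε > 0, national-brand cereal and store-brand cereal are substitutes.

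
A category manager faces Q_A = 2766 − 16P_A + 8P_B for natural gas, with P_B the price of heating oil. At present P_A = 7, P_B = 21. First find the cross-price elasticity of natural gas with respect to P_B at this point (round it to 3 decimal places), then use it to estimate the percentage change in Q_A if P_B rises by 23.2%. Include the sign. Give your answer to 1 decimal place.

At P_A = 7, P_B = 21: Q_A = 2822.
∂Q_A/∂P_B = 8.
ε = (∂Q_A/∂P_B)(P_B/Q_A) = 8.0000 × 21/2822 ≈ 0.060.
%ΔQ_A ≈ ε × %ΔP_B = 0.060 × (23.2%) = 1.4%.

1.4%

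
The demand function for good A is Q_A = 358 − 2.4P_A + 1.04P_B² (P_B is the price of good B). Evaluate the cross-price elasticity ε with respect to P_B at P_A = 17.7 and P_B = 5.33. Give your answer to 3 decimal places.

0.171

At P_A = 17.7 and P_B = 5.33: Q_A = 345.065.
∂Q_A/∂P_B = 2.08P_B = 2.08(5.33) = 11.0864.
ε = (∂Q_A/∂P_B)(P_B/Q_A) = 11.0864 × (5.33/345.065) ≈ 0.171.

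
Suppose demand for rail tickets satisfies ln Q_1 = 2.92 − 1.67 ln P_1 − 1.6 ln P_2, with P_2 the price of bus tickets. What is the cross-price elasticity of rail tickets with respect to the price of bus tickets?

In a log-linear (constant-elasticity) demand function, the coefficient on ln P_2 is the cross-price elasticity.
ε = -1.60. Negative, so rail tickets and bus tickets are complements.

-1.60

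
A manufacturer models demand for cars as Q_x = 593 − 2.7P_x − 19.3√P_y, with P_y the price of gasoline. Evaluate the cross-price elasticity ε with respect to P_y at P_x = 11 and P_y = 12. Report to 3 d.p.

At P_x = 11 and P_y = 12: Q_x = 496.443.
∂Q_x/∂P_y = -19.3/(2√P_y) = -19.3/(2√12) = -2.7857.
ε = (∂Q_x/∂P_y)(P_y/Q_x) = -2.7857 × (12/496.443) ≈ -0.067.
ε < 0: complements.

-0.067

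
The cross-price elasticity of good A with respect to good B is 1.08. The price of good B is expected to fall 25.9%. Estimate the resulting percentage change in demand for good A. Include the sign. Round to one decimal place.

-28.0%

%ΔQ ≈ ε × %ΔP of good B = 1.08 × (-25.9%) = -28.0%.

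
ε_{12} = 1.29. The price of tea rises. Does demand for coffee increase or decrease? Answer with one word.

increase

ε > 0 and the price of tea rises, so the quantity of coffee moves in the same direction: it increases.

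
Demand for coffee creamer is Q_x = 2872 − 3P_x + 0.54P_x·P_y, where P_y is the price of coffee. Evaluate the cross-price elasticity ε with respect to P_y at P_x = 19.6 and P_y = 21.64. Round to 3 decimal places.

At P_x = 19.6 and P_y = 21.64: Q_x = 3042.238.
∂Q_x/∂P_y = 0.54P_x = 0.54(19.6) = 10.5840.
ε = (∂Q_x/∂P_y)(P_y/Q_x) = 10.5840 × (21.64/3042.238) ≈ 0.075.
ε > 0: substitutes.

0.075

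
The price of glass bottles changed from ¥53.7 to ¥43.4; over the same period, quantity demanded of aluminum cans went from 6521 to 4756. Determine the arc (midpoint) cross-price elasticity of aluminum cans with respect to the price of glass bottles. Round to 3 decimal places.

ΔQ_A = 4756 − 6521 = -1765; ΔP_B = 43.4 − 53.7 = -10.3.
Midpoints: Q̄_A = 5638.5, P̄_B = 48.55.
ε = (ΔQ_A/Q̄_A)/(ΔP_B/P̄_B) = (-1765/5638.5)/(-10.3/48.55) ≈ 1.475.

1.475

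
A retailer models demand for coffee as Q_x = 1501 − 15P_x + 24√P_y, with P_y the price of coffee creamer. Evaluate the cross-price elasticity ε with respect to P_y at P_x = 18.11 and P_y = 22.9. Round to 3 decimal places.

0.043

At P_x = 18.11 and P_y = 22.9: Q_x = 1344.199.
∂Q_x/∂P_y = 24/(2√P_y) = 24/(2√22.9) = 2.5076.
ε = (∂Q_x/∂P_y)(P_y/Q_x) = 2.5076 × (22.9/1344.199) ≈ 0.043.
ε > 0: substitutes.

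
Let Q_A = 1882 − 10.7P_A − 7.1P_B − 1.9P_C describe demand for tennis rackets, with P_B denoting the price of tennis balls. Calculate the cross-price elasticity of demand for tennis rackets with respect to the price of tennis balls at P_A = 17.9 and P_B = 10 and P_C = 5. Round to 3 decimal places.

-0.044

At P_A = 17.9 and P_B = 10 and P_C = 5: Q_A = 1609.97.
∂Q_A/∂P_B = -7.1.
ε = (∂Q_A/∂P_B)(P_B/Q_A) = -7.1 × (10/1609.97) ≈ -0.044.
Since ε < 0, tennis rackets and tennis balls are complements.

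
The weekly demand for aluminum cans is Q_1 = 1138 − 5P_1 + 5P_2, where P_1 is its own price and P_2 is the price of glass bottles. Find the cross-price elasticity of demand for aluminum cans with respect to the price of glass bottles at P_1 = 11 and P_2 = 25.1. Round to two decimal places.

0.10

At P_1 = 11 and P_2 = 25.1: Q_1 = 1208.5.
∂Q_1/∂P_2 = 5.
ε = (∂Q_1/∂P_2)(P_2/Q_1) = 5 × (25.1/1208.5) ≈ 0.10.
Since ε > 0, aluminum cans and glass bottles are substitutes.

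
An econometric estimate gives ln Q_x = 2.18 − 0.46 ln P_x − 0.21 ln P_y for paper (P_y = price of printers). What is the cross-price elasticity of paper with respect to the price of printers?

In a log-linear (constant-elasticity) demand function, the coefficient on ln P_y is the cross-price elasticity.
ε = -0.21. Negative, so paper and printers are complements.

-0.21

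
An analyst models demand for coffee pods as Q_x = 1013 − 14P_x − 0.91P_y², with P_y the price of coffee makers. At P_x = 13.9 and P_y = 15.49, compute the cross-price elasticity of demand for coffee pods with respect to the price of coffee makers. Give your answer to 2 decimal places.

-0.73

At P_x = 13.9 and P_y = 15.49: Q_x = 600.055.
∂Q_x/∂P_y = -1.82P_y = -1.82(15.49) = -28.1918.
ε = (∂Q_x/∂P_y)(P_y/Q_x) = -28.1918 × (15.49/600.055) ≈ -0.73.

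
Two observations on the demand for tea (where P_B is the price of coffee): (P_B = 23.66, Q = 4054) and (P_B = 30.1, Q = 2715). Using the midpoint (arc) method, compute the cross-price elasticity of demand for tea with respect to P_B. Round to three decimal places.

ΔQ_A = 2715 − 4054 = -1339; ΔP_B = 30.1 − 23.66 = 6.44.
Midpoints: Q̄_A = 3384.5, P̄_B = 26.88.
ε = (ΔQ_A/Q̄_A)/(ΔP_B/P̄_B) = (-1339/3384.5)/(6.44/26.88) ≈ -1.651.
ε < 0: tea and coffee are complements.

-1.651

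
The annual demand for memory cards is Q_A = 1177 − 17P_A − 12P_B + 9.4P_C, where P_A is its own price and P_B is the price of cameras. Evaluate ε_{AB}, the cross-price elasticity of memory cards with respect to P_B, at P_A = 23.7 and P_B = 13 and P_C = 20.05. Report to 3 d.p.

-0.193

At P_A = 23.7 and P_B = 13 and P_C = 20.05: Q_A = 806.57.
∂Q_A/∂P_B = -12.
ε = (∂Q_A/∂P_B)(P_B/Q_A) = -12 × (13/806.57) ≈ -0.193.
Since ε < 0, memory cards and cameras are complements.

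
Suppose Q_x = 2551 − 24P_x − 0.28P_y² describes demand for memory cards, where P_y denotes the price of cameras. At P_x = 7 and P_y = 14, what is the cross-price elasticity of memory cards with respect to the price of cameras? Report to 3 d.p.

-0.047

At P_x = 7 and P_y = 14: Q_x = 2328.12.
∂Q_x/∂P_y = -0.56P_y = -0.56(14) = -7.8400.
ε = (∂Q_x/∂P_y)(P_y/Q_x) = -7.8400 × (14/2328.12) ≈ -0.047.
ε < 0: complements.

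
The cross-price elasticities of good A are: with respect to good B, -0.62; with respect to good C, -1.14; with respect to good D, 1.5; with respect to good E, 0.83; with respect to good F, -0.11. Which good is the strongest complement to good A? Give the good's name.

Complements have ε < 0. The most negative value is -1.14 (good C).

good C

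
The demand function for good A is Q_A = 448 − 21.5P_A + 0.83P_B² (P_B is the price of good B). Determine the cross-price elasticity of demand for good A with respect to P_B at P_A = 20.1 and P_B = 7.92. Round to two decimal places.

1.53

At P_A = 20.1 and P_B = 7.92: Q_A = 67.913.
∂Q_A/∂P_B = 1.66P_B = 1.66(7.92) = 13.1472.
ε = (∂Q_A/∂P_B)(P_B/Q_A) = 13.1472 × (7.92/67.913) ≈ 1.53.
ε > 0: substitutes.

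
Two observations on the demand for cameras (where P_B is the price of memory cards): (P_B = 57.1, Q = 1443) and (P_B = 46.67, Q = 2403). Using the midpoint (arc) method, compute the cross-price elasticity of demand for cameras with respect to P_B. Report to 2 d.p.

ΔQ_A = 2403 − 1443 = 960; ΔP_B = 46.67 − 57.1 = -10.43.
Midpoints: Q̄_A = 1923.0, P̄_B = 51.89.
ε = (ΔQ_A/Q̄_A)/(ΔP_B/P̄_B) = (960/1923.0)/(-10.43/51.89) ≈ -2.48.

-2.48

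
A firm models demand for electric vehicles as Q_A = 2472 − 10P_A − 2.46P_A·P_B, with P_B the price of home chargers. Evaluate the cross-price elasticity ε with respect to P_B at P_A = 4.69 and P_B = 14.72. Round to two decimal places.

At P_A = 4.69 and P_B = 14.72: Q_A = 2255.269.
∂Q_A/∂P_B = -2.46P_A = -2.46(4.69) = -11.5374.
ε = (∂Q_A/∂P_B)(P_B/Q_A) = -11.5374 × (14.72/2255.269) ≈ -0.08.
ε < 0: complements.

-0.08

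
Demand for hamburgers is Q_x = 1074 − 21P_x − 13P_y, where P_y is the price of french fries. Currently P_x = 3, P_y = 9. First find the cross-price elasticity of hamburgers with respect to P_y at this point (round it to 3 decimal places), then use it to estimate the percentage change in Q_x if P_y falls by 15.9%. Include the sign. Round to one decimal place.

2.1%

At P_x = 3, P_y = 9: Q_x = 894.
∂Q_x/∂P_y = -13.
ε = (∂Q_x/∂P_y)(P_y/Q_x) = -13.0000 × 9/894 ≈ -0.131.
%ΔQ_x ≈ ε × %ΔP_y = -0.131 × (-15.9%) = 2.1%.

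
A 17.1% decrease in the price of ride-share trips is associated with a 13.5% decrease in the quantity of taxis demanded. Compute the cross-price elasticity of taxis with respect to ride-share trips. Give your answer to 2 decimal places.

ε = (%ΔQ of taxis) / (%ΔP of ride-share trips) = (-13.5%) / (-17.1%) ≈ 0.79.

0.79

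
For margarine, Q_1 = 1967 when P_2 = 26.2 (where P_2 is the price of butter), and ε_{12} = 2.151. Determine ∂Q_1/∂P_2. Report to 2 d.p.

ε = (∂Q_1/∂P_2)·(P_2/Q_1) ⇒ ∂Q_1/∂P_2 = ε·Q_1/P_2 = 2.151 × 1967/26.2 ≈ 161.49.

161.49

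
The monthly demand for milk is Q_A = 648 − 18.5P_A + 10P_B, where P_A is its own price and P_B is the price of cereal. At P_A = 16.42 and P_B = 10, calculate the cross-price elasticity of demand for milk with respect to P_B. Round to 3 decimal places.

At P_A = 16.42 and P_B = 10: Q_A = 444.23.
∂Q_A/∂P_B = 10.
ε = (∂Q_A/∂P_B)(P_B/Q_A) = 10 × (10/444.23) ≈ 0.225.
Since ε > 0, milk and cereal are substitutes.

0.225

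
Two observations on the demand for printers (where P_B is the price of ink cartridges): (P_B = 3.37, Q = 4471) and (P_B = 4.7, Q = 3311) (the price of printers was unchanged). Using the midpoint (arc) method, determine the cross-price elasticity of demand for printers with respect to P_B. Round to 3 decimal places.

-0.904

ΔQ_A = 3311 − 4471 = -1160; ΔP_B = 4.7 − 3.37 = 1.33.
Midpoints: Q̄_A = 3891.0, P̄_B = 4.04.
ε = (ΔQ_A/Q̄_A)/(ΔP_B/P̄_B) = (-1160/3891.0)/(1.33/4.04) ≈ -0.904.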